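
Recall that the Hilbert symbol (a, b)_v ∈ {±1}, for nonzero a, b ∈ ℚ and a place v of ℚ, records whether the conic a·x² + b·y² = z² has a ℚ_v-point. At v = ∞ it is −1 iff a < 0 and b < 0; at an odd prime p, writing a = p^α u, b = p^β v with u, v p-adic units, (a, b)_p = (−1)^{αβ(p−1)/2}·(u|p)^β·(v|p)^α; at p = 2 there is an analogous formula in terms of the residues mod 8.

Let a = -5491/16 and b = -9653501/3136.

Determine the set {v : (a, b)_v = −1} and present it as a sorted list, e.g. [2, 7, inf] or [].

[13, inf]

Mod squares: a ≡ -19, b ≡ -221. Check v ∈ {∞, 2, 7, 11, 13, 17, 19}.
v=∞: -19 < 0 and -221 < 0  ⇒  (a,b)_∞ = -1.
v=13: a=13^0·(≡7), b=13^1·(≡3) mod 13; (7|13)=-1, (3|13)=+1; (−1)^{0·1·6}·(-1)^1·(+1)^0 = -1.
v=7: a=7^0·(≡2), b=7^-2·(≡3) mod 7; (2|7)=+1, (3|7)=-1; (−1)^{0·-2·3}·(+1)^-2·(-1)^0 = +1.
v=17: a=17^2·(≡2), b=17^1·(≡4) mod 17; (2|17)=+1, (4|17)=+1; (−1)^{2·1·8}·(+1)^1·(+1)^2 = +1.
v=19: a=19^1·(≡14), b=19^2·(≡11) mod 19; (14|19)=-1, (11|19)=+1; (−1)^{1·2·9}·(-1)^2·(+1)^1 = +1.
v=2: v_2(a)=-4, v_2(b)=-6; units ≡ 5, 3 (mod 8); ε·ε+αω+βω = 0·1+-4·1+-6·1 ≡ 0  ⇒  (a,b)_2 = +1.
v=11: a=11^0·(≡4), b=11^2·(≡2) mod 11; (4|11)=+1, (2|11)=-1; (−1)^{0·2·5}·(+1)^2·(-1)^0 = +1.
(-19, -221 / ℚ) ramifies at {13, ∞}: a division algebra.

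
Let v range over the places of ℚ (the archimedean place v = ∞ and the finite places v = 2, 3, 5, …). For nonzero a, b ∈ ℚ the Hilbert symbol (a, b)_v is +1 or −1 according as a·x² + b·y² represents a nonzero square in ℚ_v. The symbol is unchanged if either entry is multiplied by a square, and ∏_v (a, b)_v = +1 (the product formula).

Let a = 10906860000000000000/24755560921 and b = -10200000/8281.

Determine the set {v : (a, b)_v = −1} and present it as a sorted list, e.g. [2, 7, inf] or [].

[5, 17]

(a, b) ≡ (9435, -255) mod (ℚ^×)²; places V = {2, 3, 5, 7, 13, 17, 19, 37, ∞}.
(a,b)_7: α=-4, u≡5; β=-2, v≡1 (mod 7); (5|7)=-1, (1|7)=+1; sign (−1)^0·-1^-2·+1^-4 = +1.
(a,b)_19: α=-2, u≡6; β=0, v≡7 (mod 19); (6|19)=+1, (7|19)=+1; sign (−1)^0·+1^0·+1^-2 = +1.
(a,b)_∞: sgn(9435)=+, sgn(-255)=−, so +1.
(a,b)_17: α=3, u≡6; β=1, v≡16 (mod 17); (6|17)=-1, (16|17)=+1; sign (−1)^0·-1^1·+1^3 = -1.
(a,b)_37: α=1, u≡25; β=0, v≡30 (mod 37); (25|37)=+1, (30|37)=+1; sign (−1)^0·+1^0·+1^1 = +1.
(a,b)_5: α=13, u≡2; β=5, v≡1 (mod 5); (2|5)=-1, (1|5)=+1; sign (−1)^0·-1^5·+1^13 = -1.
(a,b)_13: α=-4, u≡10; β=-2, v≡6 (mod 13); (10|13)=+1, (6|13)=-1; sign (−1)^0·+1^-2·-1^-4 = +1.
(a,b)_2: α=14, β=6; u≡3, v≡1 (mod 8); ε(u)ε(v)=1·0, αω(v)=14·0, βω(u)=6·1; sum ≡ 0  ⇒  +1.
(a,b)_3: α=1, u≡1; β=1, v≡2 (mod 3); (1|3)=+1, (2|3)=-1; sign (−1)^1·+1^1·-1^1 = +1.
Ram(9435, -255) = {5, 17}; no ℚ_5-point on the conic.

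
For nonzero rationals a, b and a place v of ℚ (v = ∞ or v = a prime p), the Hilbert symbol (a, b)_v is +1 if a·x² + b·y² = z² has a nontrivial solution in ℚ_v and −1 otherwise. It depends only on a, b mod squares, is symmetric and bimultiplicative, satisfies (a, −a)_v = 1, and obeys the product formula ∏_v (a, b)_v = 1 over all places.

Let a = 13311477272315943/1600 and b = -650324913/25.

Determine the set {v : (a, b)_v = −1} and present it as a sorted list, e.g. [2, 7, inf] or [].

[2, 7]

Mod squares: a ≡ 7, b ≡ -13271937. Check v ∈ {∞, 2, 3, 5, 7, 19, 23, 29, 31, 37}.
v=5: a=5^-2·(≡2), b=5^-2·(≡2) mod 5; (2|5)=-1, (2|5)=-1; (−1)^{-2·-2·2}·(-1)^-2·(-1)^-2 = +1.
v=37: a=37^2·(≡26), b=37^1·(≡23) mod 37; (26|37)=+1, (23|37)=-1; (−1)^{2·1·18}·(+1)^1·(-1)^2 = +1.
v=31: a=31^2·(≡16), b=31^1·(≡20) mod 31; (16|31)=+1, (20|31)=+1; (−1)^{2·1·15}·(+1)^1·(+1)^2 = +1.
v=7: a=7^1·(≡1), b=7^3·(≡2) mod 7; (1|7)=+1, (2|7)=+1; (−1)^{1·3·3}·(+1)^3·(+1)^1 = -1.
v=19: a=19^2·(≡9), b=19^1·(≡3) mod 19; (9|19)=+1, (3|19)=-1; (−1)^{2·1·9}·(+1)^1·(-1)^2 = +1.
v=29: a=29^2·(≡9), b=29^1·(≡20) mod 29; (9|29)=+1, (20|29)=+1; (−1)^{2·1·14}·(+1)^1·(+1)^2 = +1.
v=23: a=23^2·(≡10), b=23^0·(≡9) mod 23; (10|23)=-1, (9|23)=+1; (−1)^{2·0·11}·(-1)^0·(+1)^2 = +1.
v=2: v_2(a)=-6, v_2(b)=0; units ≡ 7, 7 (mod 8); ε·ε+αω+βω = 1·1+-6·0+0·0 ≡ 1  ⇒  (a,b)_2 = -1.
v=∞: 7 > 0 and -13271937 < 0  ⇒  (a,b)_∞ = +1.
v=3: a=3^2·(≡1), b=3^1·(≡1) mod 3; (1|3)=+1, (1|3)=+1; (−1)^{2·1·1}·(+1)^1·(+1)^2 = +1.
Ram(7, -13271937) = {2, 7}; no ℚ_2-point on the conic.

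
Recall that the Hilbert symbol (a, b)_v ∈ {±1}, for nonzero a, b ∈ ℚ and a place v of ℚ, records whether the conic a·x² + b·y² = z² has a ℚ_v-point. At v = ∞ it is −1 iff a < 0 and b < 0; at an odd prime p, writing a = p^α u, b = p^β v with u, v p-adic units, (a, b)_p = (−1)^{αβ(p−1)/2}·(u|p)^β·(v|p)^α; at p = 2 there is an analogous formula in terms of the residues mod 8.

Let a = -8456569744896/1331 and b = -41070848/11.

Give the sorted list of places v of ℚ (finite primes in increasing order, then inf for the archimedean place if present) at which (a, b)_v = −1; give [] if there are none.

Mod squares: a ≡ -2668666, b ≡ -1764763. Check v ∈ {∞, 2, 3, 7, 11, 13, 31, 41, 43}.
v=3: a=3^4·(≡2), b=3^0·(≡2) mod 3; (2|3)=-1, (2|3)=-1; (−1)^{4·0·1}·(-1)^0·(-1)^4 = +1.
v=41: a=41^2·(≡22), b=41^1·(≡6) mod 41; (22|41)=-1, (6|41)=-1; (−1)^{2·1·20}·(-1)^1·(-1)^2 = -1.
v=2: v_2(a)=9, v_2(b)=8; units ≡ 3, 5 (mod 8); ε·ε+αω+βω = 1·0+9·1+8·1 ≡ 1  ⇒  (a,b)_2 = -1.
v=31: a=31^1·(≡8), b=31^0·(≡28) mod 31; (8|31)=+1, (28|31)=+1; (−1)^{1·0·15}·(+1)^0·(+1)^1 = +1.
v=11: a=11^-3·(≡2), b=11^-1·(≡6) mod 11; (2|11)=-1, (6|11)=-1; (−1)^{-3·-1·5}·(-1)^-1·(-1)^-3 = -1.
v=13: a=13^1·(≡10), b=13^1·(≡5) mod 13; (10|13)=+1, (5|13)=-1; (−1)^{1·1·6}·(+1)^1·(-1)^1 = -1.
v=∞: -2668666 < 0 and -1764763 < 0  ⇒  (a,b)_∞ = -1.
v=43: a=43^1·(≡8), b=43^1·(≡6) mod 43; (8|43)=-1, (6|43)=+1; (−1)^{1·1·21}·(-1)^1·(+1)^1 = +1.
v=7: a=7^1·(≡5), b=7^1·(≡6) mod 7; (5|7)=-1, (6|7)=-1; (−1)^{1·1·3}·(-1)^1·(-1)^1 = -1.
(-2668666, -1764763 / ℚ) ramifies at {2, 7, 11, 13, 41, ∞}: a division algebra.

[2, 7, 11, 13, 41, inf]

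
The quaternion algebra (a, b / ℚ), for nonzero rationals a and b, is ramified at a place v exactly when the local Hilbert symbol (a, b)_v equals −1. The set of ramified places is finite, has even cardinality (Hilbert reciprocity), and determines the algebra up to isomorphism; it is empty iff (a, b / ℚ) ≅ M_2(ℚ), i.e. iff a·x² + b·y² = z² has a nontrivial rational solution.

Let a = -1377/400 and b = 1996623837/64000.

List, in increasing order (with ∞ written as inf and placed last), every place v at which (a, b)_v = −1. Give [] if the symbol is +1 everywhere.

[5, 17]

Mod squares: a ≡ -17, b ≡ 130. Check v ∈ {∞, 2, 3, 5, 13, 17}.
v=5: a=5^-2·(≡3), b=5^-3·(≡1) mod 5; (3|5)=-1, (1|5)=+1; (−1)^{-2·-3·2}·(-1)^-3·(+1)^-2 = -1.
v=∞: -17 < 0 and 130 > 0  ⇒  (a,b)_∞ = +1.
v=17: a=17^1·(≡8), b=17^2·(≡10) mod 17; (8|17)=+1, (10|17)=-1; (−1)^{1·2·8}·(+1)^2·(-1)^1 = -1.
v=2: v_2(a)=-4, v_2(b)=-9; units ≡ 7, 1 (mod 8); ε·ε+αω+βω = 1·0+-4·0+-9·0 ≡ 0  ⇒  (a,b)_2 = +1.
v=13: a=13^0·(≡4), b=13^1·(≡3) mod 13; (4|13)=+1, (3|13)=+1; (−1)^{0·1·6}·(+1)^1·(+1)^0 = +1.
v=3: a=3^4·(≡1), b=3^12·(≡1) mod 3; (1|3)=+1, (1|3)=+1; (−1)^{4·12·1}·(+1)^12·(+1)^4 = +1.
(-17, 130 / ℚ) ramifies at {5, 17}: a division algebra.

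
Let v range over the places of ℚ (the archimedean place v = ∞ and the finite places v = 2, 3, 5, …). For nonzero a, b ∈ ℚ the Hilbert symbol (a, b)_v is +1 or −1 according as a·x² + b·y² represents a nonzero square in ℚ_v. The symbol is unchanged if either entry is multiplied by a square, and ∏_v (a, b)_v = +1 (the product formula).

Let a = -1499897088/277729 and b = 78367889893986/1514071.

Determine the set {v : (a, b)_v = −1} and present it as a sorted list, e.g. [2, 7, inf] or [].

Mod squares: a ≡ -893, b ≡ 1387970254. Check v ∈ {∞, 2, 3, 7, 11, 13, 17, 19, 31, 43, 47, 53}.
v=7: a=7^0·(≡6), b=7^4·(≡5) mod 7; (6|7)=-1, (5|7)=-1; (−1)^{0·4·3}·(-1)^4·(-1)^0 = +1.
v=3: a=3^8·(≡1), b=3^6·(≡1) mod 3; (1|3)=+1, (1|3)=+1; (−1)^{8·6·1}·(+1)^6·(+1)^8 = +1.
v=13: a=13^0·(≡9), b=13^-2·(≡2) mod 13; (9|13)=+1, (2|13)=-1; (−1)^{0·-2·6}·(+1)^-2·(-1)^0 = +1.
v=47: a=47^1·(≡18), b=47^1·(≡4) mod 47; (18|47)=+1, (4|47)=+1; (−1)^{1·1·23}·(+1)^1·(+1)^1 = -1.
v=43: a=43^0·(≡41), b=43^1·(≡6) mod 43; (41|43)=+1, (6|43)=+1; (−1)^{0·1·21}·(+1)^1·(+1)^0 = +1.
v=11: a=11^0·(≡3), b=11^1·(≡8) mod 11; (3|11)=+1, (8|11)=-1; (−1)^{0·1·5}·(+1)^1·(-1)^0 = +1.
v=∞: -893 < 0 and 1387970254 > 0  ⇒  (a,b)_∞ = +1.
v=17: a=17^-2·(≡1), b=17^-2·(≡16) mod 17; (1|17)=+1, (16|17)=+1; (−1)^{-2·-2·8}·(+1)^-2·(+1)^-2 = +1.
v=31: a=31^-2·(≡3), b=31^-1·(≡6) mod 31; (3|31)=-1, (6|31)=-1; (−1)^{-2·-1·15}·(-1)^-1·(-1)^-2 = -1.
v=53: a=53^0·(≡35), b=53^1·(≡34) mod 53; (35|53)=-1, (34|53)=-1; (−1)^{0·1·26}·(-1)^1·(-1)^0 = -1.
v=19: a=19^1·(≡14), b=19^1·(≡12) mod 19; (14|19)=-1, (12|19)=-1; (−1)^{1·1·9}·(-1)^1·(-1)^1 = -1.
v=2: v_2(a)=8, v_2(b)=1; units ≡ 3, 7 (mod 8); ε·ε+αω+βω = 1·1+8·0+1·1 ≡ 0  ⇒  (a,b)_2 = +1.
(-893, 1387970254 / ℚ) ramifies at {19, 31, 47, 53}: a division algebra.

[19, 31, 47, 53]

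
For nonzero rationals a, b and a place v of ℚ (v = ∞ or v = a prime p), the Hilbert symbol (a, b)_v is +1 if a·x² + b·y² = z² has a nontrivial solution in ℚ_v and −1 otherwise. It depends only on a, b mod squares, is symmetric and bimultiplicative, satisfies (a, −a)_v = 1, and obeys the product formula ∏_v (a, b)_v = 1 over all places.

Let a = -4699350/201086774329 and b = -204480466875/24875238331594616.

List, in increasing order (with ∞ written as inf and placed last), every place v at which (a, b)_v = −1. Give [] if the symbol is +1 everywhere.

(a, b) ≡ (-6, -42) mod (ℚ^×)²; places V = {2, 3, 5, 7, 29, 47, 59, ∞}.
(a,b)_5: α=2, u≡4; β=4, v≡3 (mod 5); (4|5)=+1, (3|5)=-1; sign (−1)^0·+1^4·-1^2 = +1.
(a,b)_3: α=3, u≡1; β=3, v≡1 (mod 3); (1|3)=+1, (1|3)=+1; sign (−1)^1·+1^3·+1^3 = -1.
(a,b)_2: α=1, β=-3; u≡5, v≡3 (mod 8); ε(u)ε(v)=0·1, αω(v)=1·1, βω(u)=-3·1; sum ≡ 0  ⇒  +1.
(a,b)_∞: sgn(-6)=−, sgn(-42)=−, so -1.
(a,b)_59: α=2, u≡20; β=4, v≡21 (mod 59); (20|59)=+1, (21|59)=+1; sign (−1)^0·+1^4·+1^2 = +1.
(a,b)_29: α=-2, u≡6; β=-2, v≡7 (mod 29); (6|29)=+1, (7|29)=+1; sign (−1)^0·+1^-2·+1^-2 = +1.
(a,b)_47: α=-4, u≡29; β=-6, v≡19 (mod 47); (29|47)=-1, (19|47)=-1; sign (−1)^0·-1^-6·-1^-4 = +1.
(a,b)_7: α=-2, u≡1; β=-3, v≡1 (mod 7); (1|7)=+1, (1|7)=+1; sign (−1)^0·+1^-3·+1^-2 = +1.
|Ram(-6, -42)| = 2, even; anisotropic at {3, ∞}.

[3, inf]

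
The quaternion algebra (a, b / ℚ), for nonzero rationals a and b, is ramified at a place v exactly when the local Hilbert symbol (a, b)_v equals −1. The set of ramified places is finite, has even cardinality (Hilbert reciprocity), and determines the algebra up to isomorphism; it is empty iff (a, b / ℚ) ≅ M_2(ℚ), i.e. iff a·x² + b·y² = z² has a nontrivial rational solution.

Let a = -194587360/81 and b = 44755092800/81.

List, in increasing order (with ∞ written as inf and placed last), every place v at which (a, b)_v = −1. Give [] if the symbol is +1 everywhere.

[2, 5, 19, 23]

Mod squares: a ≡ -190, b ≡ 437. Check v ∈ {∞, 2, 3, 5, 11, 19, 23}.
v=3: a=3^-4·(≡2), b=3^-4·(≡2) mod 3; (2|3)=-1, (2|3)=-1; (−1)^{-4·-4·1}·(-1)^-4·(-1)^-4 = +1.
v=19: a=19^1·(≡7), b=19^1·(≡5) mod 19; (7|19)=+1, (5|19)=+1; (−1)^{1·1·9}·(+1)^1·(+1)^1 = -1.
v=23: a=23^2·(≡21), b=23^3·(≡20) mod 23; (21|23)=-1, (20|23)=-1; (−1)^{2·3·11}·(-1)^3·(-1)^2 = -1.
v=11: a=11^2·(≡10), b=11^2·(≡10) mod 11; (10|11)=-1, (10|11)=-1; (−1)^{2·2·5}·(-1)^2·(-1)^2 = +1.
v=∞: -190 < 0 and 437 > 0  ⇒  (a,b)_∞ = +1.
v=2: v_2(a)=5, v_2(b)=6; units ≡ 1, 5 (mod 8); ε·ε+αω+βω = 0·0+5·1+6·0 ≡ 1  ⇒  (a,b)_2 = -1.
v=5: a=5^1·(≡3), b=5^2·(≡2) mod 5; (3|5)=-1, (2|5)=-1; (−1)^{1·2·2}·(-1)^2·(-1)^1 = -1.
|Ram(-190, 437)| = 4, even; anisotropic at {2, 5, 19, 23}.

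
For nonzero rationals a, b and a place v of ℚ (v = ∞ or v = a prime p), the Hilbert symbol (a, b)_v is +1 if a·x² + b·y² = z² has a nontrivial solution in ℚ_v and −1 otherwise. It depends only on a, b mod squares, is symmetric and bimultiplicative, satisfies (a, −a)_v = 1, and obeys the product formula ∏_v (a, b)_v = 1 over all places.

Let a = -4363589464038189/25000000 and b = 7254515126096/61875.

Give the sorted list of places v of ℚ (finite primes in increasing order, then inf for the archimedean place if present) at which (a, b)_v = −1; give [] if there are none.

[2, 11, 17, 19]

(a, b) ≡ (-4389, 24871) mod (ℚ^×)²; places V = {2, 3, 5, 7, 11, 17, 19, ∞}.
(a,b)_7: α=7, u≡3; β=5, v≡4 (mod 7); (3|7)=-1, (4|7)=+1; sign (−1)^1·-1^5·+1^7 = +1.
(a,b)_5: α=-8, u≡4; β=-4, v≡4 (mod 5); (4|5)=+1, (4|5)=+1; sign (−1)^0·+1^-4·+1^-8 = +1.
(a,b)_17: α=2, u≡6; β=5, v≡1 (mod 17); (6|17)=-1, (1|17)=+1; sign (−1)^0·-1^5·+1^2 = -1.
(a,b)_∞: sgn(-4389)=−, sgn(24871)=+, so +1.
(a,b)_19: α=3, u≡6; β=1, v≡1 (mod 19); (6|19)=+1, (1|19)=+1; sign (−1)^1·+1^1·+1^3 = -1.
(a,b)_2: α=-6, β=4; u≡3, v≡7 (mod 8); ε(u)ε(v)=1·1, αω(v)=-6·0, βω(u)=4·1; sum ≡ 1  ⇒  -1.
(a,b)_3: α=5, u≡1; β=-2, v≡1 (mod 3); (1|3)=+1, (1|3)=+1; sign (−1)^0·+1^-2·+1^5 = +1.
(a,b)_11: α=1, u≡8; β=-1, v≡10 (mod 11); (8|11)=-1, (10|11)=-1; sign (−1)^1·-1^-1·-1^1 = -1.
(-4389, 24871 / ℚ) ramifies at {2, 11, 17, 19}: a division algebra.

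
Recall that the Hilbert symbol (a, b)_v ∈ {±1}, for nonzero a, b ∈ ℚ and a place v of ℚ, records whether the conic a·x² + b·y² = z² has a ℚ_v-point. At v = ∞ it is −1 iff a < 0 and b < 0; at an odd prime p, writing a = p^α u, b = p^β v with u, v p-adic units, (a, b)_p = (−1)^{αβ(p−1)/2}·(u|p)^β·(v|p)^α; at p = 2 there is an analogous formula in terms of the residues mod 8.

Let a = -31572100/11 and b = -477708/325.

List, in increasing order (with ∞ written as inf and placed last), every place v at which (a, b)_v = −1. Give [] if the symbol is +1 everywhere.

[11, 13, 37, 47, 53, inf]

(a, b) ≡ (-3472931, -12831) mod (ℚ^×)²; places V = {2, 3, 5, 7, 11, 13, 23, 37, 47, 53, ∞}.
(a,b)_5: α=2, u≡1; β=-2, v≡4 (mod 5); (1|5)=+1, (4|5)=+1; sign (−1)^0·+1^-2·+1^2 = +1.
(a,b)_∞: sgn(-3472931)=−, sgn(-12831)=−, so -1.
(a,b)_23: α=1, u≡5; β=0, v≡16 (mod 23); (5|23)=-1, (16|23)=+1; sign (−1)^0·-1^0·+1^1 = +1.
(a,b)_13: α=0, u≡7; β=-1, v≡10 (mod 13); (7|13)=-1, (10|13)=+1; sign (−1)^0·-1^-1·+1^0 = -1.
(a,b)_47: α=0, u≡35; β=1, v≡3 (mod 47); (35|47)=-1, (3|47)=+1; sign (−1)^0·-1^1·+1^0 = -1.
(a,b)_37: α=1, u≡23; β=0, v≡14 (mod 37); (23|37)=-1, (14|37)=-1; sign (−1)^0·-1^0·-1^1 = -1.
(a,b)_2: α=2, β=2; u≡5, v≡1 (mod 8); ε(u)ε(v)=0·0, αω(v)=2·0, βω(u)=2·1; sum ≡ 0  ⇒  +1.
(a,b)_3: α=0, u≡1; β=1, v≡1 (mod 3); (1|3)=+1, (1|3)=+1; sign (−1)^0·+1^1·+1^0 = +1.
(a,b)_11: α=-1, u≡1; β=2, v≡2 (mod 11); (1|11)=+1, (2|11)=-1; sign (−1)^0·+1^2·-1^-1 = -1.
(a,b)_53: α=1, u≡50; β=0, v≡20 (mod 53); (50|53)=-1, (20|53)=-1; sign (−1)^0·-1^0·-1^1 = -1.
(a,b)_7: α=1, u≡6; β=1, v≡2 (mod 7); (6|7)=-1, (2|7)=+1; sign (−1)^1·-1^1·+1^1 = +1.
(-3472931, -12831 / ℚ) ramifies at {11, 13, 37, 47, 53, ∞}: a division algebra.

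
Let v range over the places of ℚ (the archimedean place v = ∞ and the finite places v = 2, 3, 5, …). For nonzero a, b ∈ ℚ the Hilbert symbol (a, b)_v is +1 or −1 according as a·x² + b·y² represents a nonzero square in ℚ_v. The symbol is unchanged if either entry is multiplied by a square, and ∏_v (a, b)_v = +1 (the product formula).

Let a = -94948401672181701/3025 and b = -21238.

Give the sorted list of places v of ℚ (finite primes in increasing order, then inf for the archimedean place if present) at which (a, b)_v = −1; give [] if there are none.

(a, b) ≡ (-1155029, -21238) mod (ℚ^×)²; places V = {2, 3, 5, 7, 11, 19, 31, 37, 41, 53, ∞}.
(a,b)_53: α=1, u≡46; β=0, v≡15 (mod 53); (46|53)=+1, (15|53)=+1; sign (−1)^0·+1^0·+1^1 = +1.
(a,b)_2: α=0, β=1; u≡3, v≡5 (mod 8); ε(u)ε(v)=1·0, αω(v)=0·1, βω(u)=1·1; sum ≡ 1  ⇒  -1.
(a,b)_7: α=2, u≡3; β=1, v≡4 (mod 7); (3|7)=-1, (4|7)=+1; sign (−1)^0·-1^1·+1^2 = -1.
(a,b)_41: α=2, u≡33; β=1, v≡15 (mod 41); (33|41)=+1, (15|41)=-1; sign (−1)^0·+1^1·-1^2 = +1.
(a,b)_37: α=3, u≡16; β=1, v≡18 (mod 37); (16|37)=+1, (18|37)=-1; sign (−1)^0·+1^1·-1^3 = -1.
(a,b)_∞: sgn(-1155029)=−, sgn(-21238)=−, so -1.
(a,b)_19: α=1, u≡6; β=0, v≡4 (mod 19); (6|19)=+1, (4|19)=+1; sign (−1)^0·+1^0·+1^1 = +1.
(a,b)_11: α=-2, u≡9; β=0, v≡3 (mod 11); (9|11)=+1, (3|11)=+1; sign (−1)^0·+1^0·+1^-2 = +1.
(a,b)_31: α=1, u≡6; β=0, v≡28 (mod 31); (6|31)=-1, (28|31)=+1; sign (−1)^0·-1^0·+1^1 = +1.
(a,b)_3: α=6, u≡1; β=0, v≡2 (mod 3); (1|3)=+1, (2|3)=-1; sign (−1)^0·+1^0·-1^6 = +1.
(a,b)_5: α=-2, u≡4; β=0, v≡2 (mod 5); (4|5)=+1, (2|5)=-1; sign (−1)^0·+1^0·-1^-2 = +1.
|Ram(-1155029, -21238)| = 4, even; anisotropic at {2, 7, 37, ∞}.

[2, 7, 37, inf]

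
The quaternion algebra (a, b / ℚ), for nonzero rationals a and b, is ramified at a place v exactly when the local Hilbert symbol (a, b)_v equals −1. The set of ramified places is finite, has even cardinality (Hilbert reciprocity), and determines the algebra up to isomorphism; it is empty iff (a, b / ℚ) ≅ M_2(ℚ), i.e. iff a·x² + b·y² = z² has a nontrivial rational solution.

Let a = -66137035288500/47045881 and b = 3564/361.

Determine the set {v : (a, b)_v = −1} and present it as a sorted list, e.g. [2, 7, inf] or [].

[2, 17]

Mod squares: a ≡ -85, b ≡ 11. Check v ∈ {∞, 2, 3, 5, 11, 17, 19}.
v=11: a=11^4·(≡9), b=11^1·(≡3) mod 11; (9|11)=+1, (3|11)=+1; (−1)^{4·1·5}·(+1)^1·(+1)^4 = +1.
v=∞: -85 < 0 and 11 > 0  ⇒  (a,b)_∞ = +1.
v=3: a=3^12·(≡2), b=3^4·(≡2) mod 3; (2|3)=-1, (2|3)=-1; (−1)^{12·4·1}·(-1)^4·(-1)^12 = +1.
v=2: v_2(a)=2, v_2(b)=2; units ≡ 3, 3 (mod 8); ε·ε+αω+βω = 1·1+2·1+2·1 ≡ 1  ⇒  (a,b)_2 = -1.
v=17: a=17^1·(≡11), b=17^0·(≡7) mod 17; (11|17)=-1, (7|17)=-1; (−1)^{1·0·8}·(-1)^0·(-1)^1 = -1.
v=19: a=19^-6·(≡8), b=19^-2·(≡11) mod 19; (8|19)=-1, (11|19)=+1; (−1)^{-6·-2·9}·(-1)^-2·(+1)^-6 = +1.
v=5: a=5^3·(≡2), b=5^0·(≡4) mod 5; (2|5)=-1, (4|5)=+1; (−1)^{3·0·2}·(-1)^0·(+1)^3 = +1.
|Ram(-85, 11)| = 2, even; anisotropic at {2, 17}.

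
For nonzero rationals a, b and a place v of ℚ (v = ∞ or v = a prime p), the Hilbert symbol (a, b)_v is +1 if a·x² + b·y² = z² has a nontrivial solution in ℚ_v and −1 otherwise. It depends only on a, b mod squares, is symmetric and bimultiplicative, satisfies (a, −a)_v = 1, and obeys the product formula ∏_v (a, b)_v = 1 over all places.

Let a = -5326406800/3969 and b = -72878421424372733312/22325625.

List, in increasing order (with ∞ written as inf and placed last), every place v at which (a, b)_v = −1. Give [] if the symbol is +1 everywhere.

(a, b) ≡ (-78793, -38) mod (ℚ^×)²; places V = {2, 3, 5, 7, 11, 13, 19, 29, ∞}.
(a,b)_11: α=1, u≡5; β=2, v≡10 (mod 11); (5|11)=+1, (10|11)=-1; sign (−1)^0·+1^2·-1^1 = -1.
(a,b)_3: α=-4, u≡2; β=-6, v≡1 (mod 3); (2|3)=-1, (1|3)=+1; sign (−1)^0·-1^-6·+1^-4 = +1.
(a,b)_∞: sgn(-78793)=−, sgn(-38)=−, so -1.
(a,b)_7: α=-2, u≡5; β=-2, v≡2 (mod 7); (5|7)=-1, (2|7)=+1; sign (−1)^0·-1^-2·+1^-2 = +1.
(a,b)_5: α=2, u≡2; β=-4, v≡3 (mod 5); (2|5)=-1, (3|5)=-1; sign (−1)^0·-1^-4·-1^2 = +1.
(a,b)_19: α=1, u≡14; β=3, v≡6 (mod 19); (14|19)=-1, (6|19)=+1; sign (−1)^1·-1^3·+1^1 = +1.
(a,b)_13: α=3, u≡12; β=8, v≡3 (mod 13); (12|13)=+1, (3|13)=+1; sign (−1)^0·+1^8·+1^3 = +1.
(a,b)_2: α=4, β=7; u≡7, v≡5 (mod 8); ε(u)ε(v)=1·0, αω(v)=4·1, βω(u)=7·0; sum ≡ 0  ⇒  +1.
(a,b)_29: α=1, u≡5; β=2, v≡25 (mod 29); (5|29)=+1, (25|29)=+1; sign (−1)^0·+1^2·+1^1 = +1.
|Ram(-78793, -38)| = 2, even; anisotropic at {11, ∞}.

[11, inf]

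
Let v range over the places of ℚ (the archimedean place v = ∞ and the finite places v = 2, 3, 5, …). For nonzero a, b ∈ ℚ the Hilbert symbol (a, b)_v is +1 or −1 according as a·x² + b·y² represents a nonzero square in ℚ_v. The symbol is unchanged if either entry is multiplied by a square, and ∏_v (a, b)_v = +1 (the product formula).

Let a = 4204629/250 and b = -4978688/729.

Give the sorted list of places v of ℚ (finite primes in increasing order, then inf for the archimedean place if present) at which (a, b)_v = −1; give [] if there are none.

[5, 11, 13, 17]

(a, b) ≡ (4290, -4862) mod (ℚ^×)²; places V = {2, 3, 5, 11, 13, 17, ∞}.
(a,b)_∞: sgn(4290)=+, sgn(-4862)=−, so +1.
(a,b)_2: α=-1, β=11; u≡1, v≡1 (mod 8); ε(u)ε(v)=0·0, αω(v)=-1·0, βω(u)=11·0; sum ≡ 0  ⇒  +1.
(a,b)_3: α=5, u≡2; β=-6, v≡1 (mod 3); (2|3)=-1, (1|3)=+1; sign (−1)^0·-1^-6·+1^5 = +1.
(a,b)_11: α=3, u≡3; β=1, v≡3 (mod 11); (3|11)=+1, (3|11)=+1; sign (−1)^1·+1^1·+1^3 = -1.
(a,b)_5: α=-3, u≡2; β=0, v≡3 (mod 5); (2|5)=-1, (3|5)=-1; sign (−1)^0·-1^0·-1^-3 = -1.
(a,b)_13: α=1, u≡2; β=1, v≡4 (mod 13); (2|13)=-1, (4|13)=+1; sign (−1)^0·-1^1·+1^1 = -1.
(a,b)_17: α=0, u≡3; β=1, v≡11 (mod 17); (3|17)=-1, (11|17)=-1; sign (−1)^0·-1^1·-1^0 = -1.
|Ram(4290, -4862)| = 4, even; anisotropic at {5, 11, 13, 17}.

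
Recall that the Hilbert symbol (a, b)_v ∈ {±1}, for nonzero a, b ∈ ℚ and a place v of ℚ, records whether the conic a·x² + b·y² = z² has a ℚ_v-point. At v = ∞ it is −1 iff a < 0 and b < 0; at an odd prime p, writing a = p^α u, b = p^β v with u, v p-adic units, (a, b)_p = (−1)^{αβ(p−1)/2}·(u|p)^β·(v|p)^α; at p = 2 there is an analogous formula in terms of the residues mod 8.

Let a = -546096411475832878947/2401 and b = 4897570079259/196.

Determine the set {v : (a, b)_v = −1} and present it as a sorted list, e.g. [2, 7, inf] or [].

[3, 11, 23, 29]

Mod squares: a ≡ -3, b ≡ 2956811. Check v ∈ {∞, 2, 3, 7, 11, 13, 23, 29, 31}.
v=13: a=13^6·(≡4), b=13^3·(≡1) mod 13; (4|13)=+1, (1|13)=+1; (−1)^{6·3·6}·(+1)^3·(+1)^6 = +1.
v=∞: -3 < 0 and 2956811 > 0  ⇒  (a,b)_∞ = +1.
v=7: a=7^-4·(≡1), b=7^-2·(≡1) mod 7; (1|7)=+1, (1|7)=+1; (−1)^{-4·-2·3}·(+1)^-2·(+1)^-4 = +1.
v=31: a=31^2·(≡19), b=31^1·(≡20) mod 31; (19|31)=+1, (20|31)=+1; (−1)^{2·1·15}·(+1)^1·(+1)^2 = +1.
v=29: a=29^2·(≡3), b=29^1·(≡16) mod 29; (3|29)=-1, (16|29)=+1; (−1)^{2·1·14}·(-1)^1·(+1)^2 = -1.
v=2: v_2(a)=0, v_2(b)=-2; units ≡ 5, 3 (mod 8); ε·ε+αω+βω = 0·1+0·1+-2·1 ≡ 0  ⇒  (a,b)_2 = +1.
v=3: a=3^7·(≡2), b=3^4·(≡2) mod 3; (2|3)=-1, (2|3)=-1; (−1)^{7·4·1}·(-1)^4·(-1)^7 = -1.
v=23: a=23^2·(≡14), b=23^1·(≡20) mod 23; (14|23)=-1, (20|23)=-1; (−1)^{2·1·11}·(-1)^1·(-1)^2 = -1.
v=11: a=11^2·(≡10), b=11^3·(≡4) mod 11; (10|11)=-1, (4|11)=+1; (−1)^{2·3·5}·(-1)^3·(+1)^2 = -1.
|Ram(-3, 2956811)| = 4, even; anisotropic at {3, 11, 23, 29}.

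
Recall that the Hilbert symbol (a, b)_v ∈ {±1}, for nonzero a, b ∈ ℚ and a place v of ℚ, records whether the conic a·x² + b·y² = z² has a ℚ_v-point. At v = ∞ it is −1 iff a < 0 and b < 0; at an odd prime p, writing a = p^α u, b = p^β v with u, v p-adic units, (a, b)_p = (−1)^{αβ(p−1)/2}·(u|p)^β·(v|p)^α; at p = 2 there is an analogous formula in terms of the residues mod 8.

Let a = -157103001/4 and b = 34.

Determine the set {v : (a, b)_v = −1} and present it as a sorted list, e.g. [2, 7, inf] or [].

[17, 19]

Mod squares: a ≡ -209, b ≡ 34. Check v ∈ {∞, 2, 3, 11, 17, 19}.
v=19: a=19^1·(≡3), b=19^0·(≡15) mod 19; (3|19)=-1, (15|19)=-1; (−1)^{1·0·9}·(-1)^0·(-1)^1 = -1.
v=3: a=3^2·(≡1), b=3^0·(≡1) mod 3; (1|3)=+1, (1|3)=+1; (−1)^{2·0·1}·(+1)^0·(+1)^2 = +1.
v=∞: -209 < 0 and 34 > 0  ⇒  (a,b)_∞ = +1.
v=2: v_2(a)=-2, v_2(b)=1; units ≡ 7, 1 (mod 8); ε·ε+αω+βω = 1·0+-2·0+1·0 ≡ 0  ⇒  (a,b)_2 = +1.
v=11: a=11^1·(≡3), b=11^0·(≡1) mod 11; (3|11)=+1, (1|11)=+1; (−1)^{1·0·5}·(+1)^0·(+1)^1 = +1.
v=17: a=17^4·(≡10), b=17^1·(≡2) mod 17; (10|17)=-1, (2|17)=+1; (−1)^{4·1·8}·(-1)^1·(+1)^4 = -1.
|Ram(-209, 34)| = 2, even; anisotropic at {17, 19}.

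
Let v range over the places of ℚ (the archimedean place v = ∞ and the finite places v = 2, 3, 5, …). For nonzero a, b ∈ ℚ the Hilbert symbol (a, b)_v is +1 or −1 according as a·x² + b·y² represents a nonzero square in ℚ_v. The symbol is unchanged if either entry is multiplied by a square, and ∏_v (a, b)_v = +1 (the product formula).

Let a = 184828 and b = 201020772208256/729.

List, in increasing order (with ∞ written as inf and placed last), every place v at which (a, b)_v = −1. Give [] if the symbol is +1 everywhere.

[13, 31]

Mod squares: a ≡ 943, b ≡ 315146. Check v ∈ {∞, 2, 3, 7, 11, 13, 17, 23, 31, 41}.
v=7: a=7^2·(≡6), b=7^2·(≡5) mod 7; (6|7)=-1, (5|7)=-1; (−1)^{2·2·3}·(-1)^2·(-1)^2 = +1.
v=2: v_2(a)=2, v_2(b)=7; units ≡ 7, 5 (mod 8); ε·ε+αω+βω = 1·0+2·1+7·0 ≡ 0  ⇒  (a,b)_2 = +1.
v=17: a=17^0·(≡4), b=17^1·(≡9) mod 17; (4|17)=+1, (9|17)=+1; (−1)^{0·1·8}·(+1)^1·(+1)^0 = +1.
v=41: a=41^1·(≡39), b=41^2·(≡16) mod 41; (39|41)=+1, (16|41)=+1; (−1)^{1·2·20}·(+1)^2·(+1)^1 = +1.
v=11: a=11^0·(≡6), b=11^2·(≡10) mod 11; (6|11)=-1, (10|11)=-1; (−1)^{0·2·5}·(-1)^2·(-1)^0 = +1.
v=3: a=3^0·(≡1), b=3^-6·(≡2) mod 3; (1|3)=+1, (2|3)=-1; (−1)^{0·-6·1}·(+1)^-6·(-1)^0 = +1.
v=∞: 943 > 0 and 315146 > 0  ⇒  (a,b)_∞ = +1.
v=13: a=13^0·(≡7), b=13^1·(≡12) mod 13; (7|13)=-1, (12|13)=+1; (−1)^{0·1·6}·(-1)^1·(+1)^0 = -1.
v=31: a=31^0·(≡6), b=31^1·(≡17) mod 31; (6|31)=-1, (17|31)=-1; (−1)^{0·1·15}·(-1)^1·(-1)^0 = -1.
v=23: a=23^1·(≡9), b=23^1·(≡10) mod 23; (9|23)=+1, (10|23)=-1; (−1)^{1·1·11}·(+1)^1·(-1)^1 = +1.
Ram(943, 315146) = {13, 31}; no ℚ_13-point on the conic.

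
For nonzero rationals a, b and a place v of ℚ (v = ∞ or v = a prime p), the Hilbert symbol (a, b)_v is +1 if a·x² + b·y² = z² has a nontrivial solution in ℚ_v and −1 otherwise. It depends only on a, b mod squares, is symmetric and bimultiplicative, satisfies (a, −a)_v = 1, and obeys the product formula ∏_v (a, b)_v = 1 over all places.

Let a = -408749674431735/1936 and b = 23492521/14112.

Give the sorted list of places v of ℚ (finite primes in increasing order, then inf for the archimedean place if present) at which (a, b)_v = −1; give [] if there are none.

(a, b) ≡ (-25935, 962) mod (ℚ^×)²; places V = {2, 3, 5, 7, 11, 13, 17, 19, 29, 37, ∞}.
(a,b)_∞: sgn(-25935)=−, sgn(962)=+, so +1.
(a,b)_11: α=-2, u≡9; β=0, v≡3 (mod 11); (9|11)=+1, (3|11)=+1; sign (−1)^0·+1^0·+1^-2 = +1.
(a,b)_2: α=-4, β=-5; u≡1, v≡1 (mod 8); ε(u)ε(v)=0·0, αω(v)=-4·0, βω(u)=-5·0; sum ≡ 0  ⇒  +1.
(a,b)_17: α=0, u≡12; β=2, v≡6 (mod 17); (12|17)=-1, (6|17)=-1; sign (−1)^0·-1^2·-1^0 = +1.
(a,b)_7: α=1, u≡6; β=-2, v≡3 (mod 7); (6|7)=-1, (3|7)=-1; sign (−1)^0·-1^-2·-1^1 = -1.
(a,b)_5: α=1, u≡3; β=0, v≡3 (mod 5); (3|5)=-1, (3|5)=-1; sign (−1)^0·-1^0·-1^1 = -1.
(a,b)_19: α=1, u≡18; β=0, v≡2 (mod 19); (18|19)=-1, (2|19)=-1; sign (−1)^0·-1^0·-1^1 = -1.
(a,b)_3: α=5, u≡1; β=-2, v≡2 (mod 3); (1|3)=+1, (2|3)=-1; sign (−1)^0·+1^-2·-1^5 = -1.
(a,b)_37: α=2, u≡14; β=1, v≡28 (mod 37); (14|37)=-1, (28|37)=+1; sign (−1)^0·-1^1·+1^2 = -1.
(a,b)_29: α=2, u≡16; β=0, v≡16 (mod 29); (16|29)=+1, (16|29)=+1; sign (−1)^0·+1^0·+1^2 = +1.
(a,b)_13: α=3, u≡11; β=3, v≡1 (mod 13); (11|13)=-1, (1|13)=+1; sign (−1)^0·-1^3·+1^3 = -1.
Ram(-25935, 962) = {3, 5, 7, 13, 19, 37}; no ℚ_3-point on the conic.

[3, 5, 7, 13, 19, 37]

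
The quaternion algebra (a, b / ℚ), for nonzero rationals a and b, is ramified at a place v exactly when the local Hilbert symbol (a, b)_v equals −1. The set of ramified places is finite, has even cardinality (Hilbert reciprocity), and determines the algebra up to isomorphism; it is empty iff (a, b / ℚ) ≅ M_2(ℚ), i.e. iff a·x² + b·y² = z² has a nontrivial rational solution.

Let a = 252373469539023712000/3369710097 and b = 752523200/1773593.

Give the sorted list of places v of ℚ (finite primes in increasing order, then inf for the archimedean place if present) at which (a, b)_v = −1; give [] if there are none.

[2, 11, 17, 29]

(a, b) ≡ (715320815, 391) mod (ℚ^×)²; places V = {2, 3, 5, 11, 13, 17, 19, 23, 29, 31, 37, ∞}.
(a,b)_5: α=3, u≡3; β=2, v≡1 (mod 5); (3|5)=-1, (1|5)=+1; sign (−1)^0·-1^2·+1^3 = +1.
(a,b)_31: α=1, u≡3; β=0, v≡25 (mod 31); (3|31)=-1, (25|31)=+1; sign (−1)^0·-1^0·+1^1 = +1.
(a,b)_3: α=-2, u≡2; β=0, v≡1 (mod 3); (2|3)=-1, (1|3)=+1; sign (−1)^0·-1^0·+1^-2 = +1.
(a,b)_11: α=7, u≡9; β=2, v≡8 (mod 11); (9|11)=+1, (8|11)=-1; sign (−1)^0·+1^2·-1^7 = -1.
(a,b)_19: α=-4, u≡12; β=-2, v≡9 (mod 19); (12|19)=-1, (9|19)=+1; sign (−1)^0·-1^-2·+1^-4 = +1.
(a,b)_2: α=8, β=6; u≡7, v≡7 (mod 8); ε(u)ε(v)=1·1, αω(v)=8·0, βω(u)=6·0; sum ≡ 1  ⇒  -1.
(a,b)_17: α=-1, u≡9; β=-3, v≡11 (mod 17); (9|17)=+1, (11|17)=-1; sign (−1)^0·+1^-3·-1^-1 = -1.
(a,b)_29: α=1, u≡28; β=0, v≡26 (mod 29); (28|29)=+1, (26|29)=-1; sign (−1)^0·+1^0·-1^1 = -1.
(a,b)_37: α=1, u≡14; β=0, v≡21 (mod 37); (14|37)=-1, (21|37)=+1; sign (−1)^0·-1^0·+1^1 = +1.
(a,b)_13: α=-2, u≡9; β=2, v≡9 (mod 13); (9|13)=+1, (9|13)=+1; sign (−1)^0·+1^2·+1^-2 = +1.
(a,b)_23: α=3, u≡1; β=1, v≡11 (mod 23); (1|23)=+1, (11|23)=-1; sign (−1)^1·+1^1·-1^3 = +1.
(a,b)_∞: sgn(715320815)=+, sgn(391)=+, so +1.
|Ram(715320815, 391)| = 4, even; anisotropic at {2, 11, 17, 29}.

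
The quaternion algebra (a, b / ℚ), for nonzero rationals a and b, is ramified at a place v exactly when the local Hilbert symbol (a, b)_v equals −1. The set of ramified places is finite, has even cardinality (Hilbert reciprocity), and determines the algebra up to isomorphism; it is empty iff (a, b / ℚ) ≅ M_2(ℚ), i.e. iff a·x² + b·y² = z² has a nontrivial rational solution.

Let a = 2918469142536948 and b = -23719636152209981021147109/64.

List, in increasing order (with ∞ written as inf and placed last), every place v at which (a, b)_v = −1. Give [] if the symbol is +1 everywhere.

[19, 37, 43, 47]

Mod squares: a ≡ 893, b ≡ -144781. Check v ∈ {∞, 2, 3, 7, 11, 13, 19, 37, 43, 47}.
v=11: a=11^2·(≡6), b=11^2·(≡3) mod 11; (6|11)=-1, (3|11)=+1; (−1)^{2·2·5}·(-1)^2·(+1)^2 = +1.
v=3: a=3^2·(≡2), b=3^4·(≡2) mod 3; (2|3)=-1, (2|3)=-1; (−1)^{2·4·1}·(-1)^4·(-1)^2 = +1.
v=∞: 893 > 0 and -144781 < 0  ⇒  (a,b)_∞ = +1.
v=2: v_2(a)=2, v_2(b)=-6; units ≡ 5, 3 (mod 8); ε·ε+αω+βω = 0·1+2·1+-6·1 ≡ 0  ⇒  (a,b)_2 = +1.
v=43: a=43^2·(≡22), b=43^3·(≡8) mod 43; (22|43)=-1, (8|43)=-1; (−1)^{2·3·21}·(-1)^3·(-1)^2 = -1.
v=13: a=13^2·(≡9), b=13^3·(≡10) mod 13; (9|13)=+1, (10|13)=+1; (−1)^{2·3·6}·(+1)^3·(+1)^2 = +1.
v=19: a=19^1·(≡1), b=19^2·(≡13) mod 19; (1|19)=+1, (13|19)=-1; (−1)^{1·2·9}·(+1)^2·(-1)^1 = -1.
v=37: a=37^0·(≡18), b=37^3·(≡1) mod 37; (18|37)=-1, (1|37)=+1; (−1)^{0·3·18}·(-1)^3·(+1)^0 = -1.
v=47: a=47^1·(≡29), b=47^2·(≡22) mod 47; (29|47)=-1, (22|47)=-1; (−1)^{1·2·23}·(-1)^2·(-1)^1 = -1.
v=7: a=7^4·(≡1), b=7^3·(≡2) mod 7; (1|7)=+1, (2|7)=+1; (−1)^{4·3·3}·(+1)^3·(+1)^4 = +1.
(893, -144781 / ℚ) ramifies at {19, 37, 43, 47}: a division algebra.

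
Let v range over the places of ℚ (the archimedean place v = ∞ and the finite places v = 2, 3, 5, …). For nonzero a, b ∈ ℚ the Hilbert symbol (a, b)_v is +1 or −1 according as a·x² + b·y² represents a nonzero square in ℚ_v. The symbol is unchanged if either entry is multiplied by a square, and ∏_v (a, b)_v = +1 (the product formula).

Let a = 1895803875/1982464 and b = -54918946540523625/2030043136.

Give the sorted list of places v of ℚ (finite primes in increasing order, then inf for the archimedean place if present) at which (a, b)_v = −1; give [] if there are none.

(a, b) ≡ (595, -105) mod (ℚ^×)²; places V = {2, 3, 5, 7, 11, 17, 19, ∞}.
(a,b)_7: α=3, u≡2; β=5, v≡6 (mod 7); (2|7)=+1, (6|7)=-1; sign (−1)^1·+1^5·-1^3 = +1.
(a,b)_∞: sgn(595)=+, sgn(-105)=−, so +1.
(a,b)_11: α=-2, u≡4; β=-2, v≡9 (mod 11); (4|11)=+1, (9|11)=+1; sign (−1)^0·+1^-2·+1^-2 = +1.
(a,b)_17: α=3, u≡1; β=6, v≡12 (mod 17); (1|17)=+1, (12|17)=-1; sign (−1)^0·+1^6·-1^3 = -1.
(a,b)_3: α=2, u≡1; β=1, v≡1 (mod 3); (1|3)=+1, (1|3)=+1; sign (−1)^0·+1^1·+1^2 = +1.
(a,b)_5: α=3, u≡4; β=3, v≡1 (mod 5); (4|5)=+1, (1|5)=+1; sign (−1)^0·+1^3·+1^3 = +1.
(a,b)_2: α=-14, β=-24; u≡3, v≡7 (mod 8); ε(u)ε(v)=1·1, αω(v)=-14·0, βω(u)=-24·1; sum ≡ 1  ⇒  -1.
(a,b)_19: α=0, u≡11; β=2, v≡16 (mod 19); (11|19)=+1, (16|19)=+1; sign (−1)^0·+1^2·+1^0 = +1.
Ram(595, -105) = {2, 17}; no ℚ_2-point on the conic.

[2, 17]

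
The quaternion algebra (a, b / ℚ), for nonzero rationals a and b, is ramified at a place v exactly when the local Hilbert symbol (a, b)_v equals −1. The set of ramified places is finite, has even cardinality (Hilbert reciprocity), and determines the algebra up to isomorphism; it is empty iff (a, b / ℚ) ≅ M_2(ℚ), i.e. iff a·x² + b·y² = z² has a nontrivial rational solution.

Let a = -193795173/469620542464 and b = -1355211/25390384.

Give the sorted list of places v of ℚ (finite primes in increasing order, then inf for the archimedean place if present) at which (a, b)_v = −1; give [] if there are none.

(a, b) ≡ (-247, -209) mod (ℚ^×)²; places V = {2, 3, 11, 13, 17, 19, ∞}.
(a,b)_3: α=6, u≡2; β=6, v≡1 (mod 3); (2|3)=-1, (1|3)=+1; sign (−1)^0·-1^6·+1^6 = +1.
(a,b)_13: α=3, u≡6; β=2, v≡9 (mod 13); (6|13)=-1, (9|13)=+1; sign (−1)^0·-1^2·+1^3 = +1.
(a,b)_19: α=-1, u≡4; β=-1, v≡15 (mod 19); (4|19)=+1, (15|19)=-1; sign (−1)^1·+1^-1·-1^-1 = +1.
(a,b)_∞: sgn(-247)=−, sgn(-209)=−, so -1.
(a,b)_17: α=-6, u≡2; β=-4, v≡11 (mod 17); (2|17)=+1, (11|17)=-1; sign (−1)^0·+1^-4·-1^-6 = +1.
(a,b)_11: α=2, u≡6; β=1, v≡4 (mod 11); (6|11)=-1, (4|11)=+1; sign (−1)^0·-1^1·+1^2 = -1.
(a,b)_2: α=-10, β=-4; u≡1, v≡7 (mod 8); ε(u)ε(v)=0·1, αω(v)=-10·0, βω(u)=-4·0; sum ≡ 0  ⇒  +1.
Ram(-247, -209) = {11, ∞}; no ℚ_11-point on the conic.

[11, inf]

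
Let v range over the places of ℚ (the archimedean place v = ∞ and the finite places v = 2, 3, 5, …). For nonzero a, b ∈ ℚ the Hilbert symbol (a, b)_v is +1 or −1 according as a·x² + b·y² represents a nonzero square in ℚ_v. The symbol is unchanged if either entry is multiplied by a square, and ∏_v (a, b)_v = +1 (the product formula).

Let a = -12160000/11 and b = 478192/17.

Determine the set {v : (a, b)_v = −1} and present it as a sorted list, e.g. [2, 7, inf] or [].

(a, b) ≡ (-209, 4199) mod (ℚ^×)²; places V = {2, 5, 11, 13, 17, 19, ∞}.
(a,b)_11: α=-1, u≡5; β=2, v≡6 (mod 11); (5|11)=+1, (6|11)=-1; sign (−1)^0·+1^2·-1^-1 = -1.
(a,b)_19: α=1, u≡10; β=1, v≡13 (mod 19); (10|19)=-1, (13|19)=-1; sign (−1)^1·-1^1·-1^1 = -1.
(a,b)_5: α=4, u≡4; β=0, v≡1 (mod 5); (4|5)=+1, (1|5)=+1; sign (−1)^0·+1^0·+1^4 = +1.
(a,b)_∞: sgn(-209)=−, sgn(4199)=+, so +1.
(a,b)_17: α=0, u≡6; β=-1, v≡16 (mod 17); (6|17)=-1, (16|17)=+1; sign (−1)^0·-1^-1·+1^0 = -1.
(a,b)_2: α=10, β=4; u≡7, v≡7 (mod 8); ε(u)ε(v)=1·1, αω(v)=10·0, βω(u)=4·0; sum ≡ 1  ⇒  -1.
(a,b)_13: α=0, u≡4; β=1, v≡5 (mod 13); (4|13)=+1, (5|13)=-1; sign (−1)^0·+1^1·-1^0 = +1.
(-209, 4199 / ℚ) ramifies at {2, 11, 17, 19}: a division algebra.

[2, 11, 17, 19]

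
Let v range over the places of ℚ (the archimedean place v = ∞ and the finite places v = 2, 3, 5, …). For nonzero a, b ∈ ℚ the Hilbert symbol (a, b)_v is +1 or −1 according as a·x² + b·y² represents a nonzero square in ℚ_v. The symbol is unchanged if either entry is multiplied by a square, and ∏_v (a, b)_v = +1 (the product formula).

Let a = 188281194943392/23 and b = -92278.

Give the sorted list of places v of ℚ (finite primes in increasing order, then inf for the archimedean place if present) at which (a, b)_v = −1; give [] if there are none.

[23, 37, 41, 47]

Mod squares: a ≡ 1807144454, b ≡ -92278. Check v ∈ {∞, 2, 3, 19, 23, 29, 37, 41, 43, 47}.
v=29: a=29^1·(≡3), b=29^1·(≡8) mod 29; (3|29)=-1, (8|29)=-1; (−1)^{1·1·14}·(-1)^1·(-1)^1 = +1.
v=∞: 1807144454 > 0 and -92278 < 0  ⇒  (a,b)_∞ = +1.
v=47: a=47^1·(≡21), b=47^0·(≡30) mod 47; (21|47)=+1, (30|47)=-1; (−1)^{1·0·23}·(+1)^0·(-1)^1 = -1.
v=19: a=19^1·(≡9), b=19^0·(≡5) mod 19; (9|19)=+1, (5|19)=+1; (−1)^{1·0·9}·(+1)^0·(+1)^1 = +1.
v=43: a=43^2·(≡24), b=43^1·(≡4) mod 43; (24|43)=+1, (4|43)=+1; (−1)^{2·1·21}·(+1)^1·(+1)^2 = +1.
v=37: a=37^1·(≡30), b=37^1·(≡22) mod 37; (30|37)=+1, (22|37)=-1; (−1)^{1·1·18}·(+1)^1·(-1)^1 = -1.
v=23: a=23^-1·(≡6), b=23^0·(≡21) mod 23; (6|23)=+1, (21|23)=-1; (−1)^{-1·0·11}·(+1)^0·(-1)^-1 = -1.
v=2: v_2(a)=5, v_2(b)=1; units ≡ 3, 5 (mod 8); ε·ε+αω+βω = 1·0+5·1+1·1 ≡ 0  ⇒  (a,b)_2 = +1.
v=3: a=3^4·(≡2), b=3^0·(≡2) mod 3; (2|3)=-1, (2|3)=-1; (−1)^{4·0·1}·(-1)^0·(-1)^4 = +1.
v=41: a=41^1·(≡3), b=41^0·(≡13) mod 41; (3|41)=-1, (13|41)=-1; (−1)^{1·0·20}·(-1)^0·(-1)^1 = -1.
Ram(1807144454, -92278) = {23, 37, 41, 47}; no ℚ_23-point on the conic.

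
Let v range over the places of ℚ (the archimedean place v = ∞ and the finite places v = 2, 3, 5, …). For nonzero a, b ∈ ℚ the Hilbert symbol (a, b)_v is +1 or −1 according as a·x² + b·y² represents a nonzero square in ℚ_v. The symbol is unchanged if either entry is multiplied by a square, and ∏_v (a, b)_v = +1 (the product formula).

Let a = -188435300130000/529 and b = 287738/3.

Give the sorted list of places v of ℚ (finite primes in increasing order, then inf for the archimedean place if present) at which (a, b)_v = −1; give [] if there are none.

(a, b) ≡ (-39237, 7134) mod (ℚ^×)²; places V = {2, 3, 5, 7, 11, 23, 29, 41, ∞}.
(a,b)_2: α=4, β=1; u≡3, v≡7 (mod 8); ε(u)ε(v)=1·1, αω(v)=4·0, βω(u)=1·1; sum ≡ 0  ⇒  +1.
(a,b)_29: α=1, u≡2; β=1, v≡11 (mod 29); (2|29)=-1, (11|29)=-1; sign (−1)^0·-1^1·-1^1 = +1.
(a,b)_41: α=1, u≡22; β=1, v≡16 (mod 41); (22|41)=-1, (16|41)=+1; sign (−1)^0·-1^1·+1^1 = -1.
(a,b)_11: α=3, u≡6; β=2, v≡8 (mod 11); (6|11)=-1, (8|11)=-1; sign (−1)^0·-1^2·-1^3 = -1.
(a,b)_∞: sgn(-39237)=−, sgn(7134)=+, so +1.
(a,b)_23: α=-2, u≡1; β=0, v≡18 (mod 23); (1|23)=+1, (18|23)=+1; sign (−1)^0·+1^0·+1^-2 = +1.
(a,b)_3: α=5, u≡1; β=-1, v≡2 (mod 3); (1|3)=+1, (2|3)=-1; sign (−1)^1·+1^-1·-1^5 = +1.
(a,b)_7: α=2, u≡5; β=0, v≡1 (mod 7); (5|7)=-1, (1|7)=+1; sign (−1)^0·-1^0·+1^2 = +1.
(a,b)_5: α=4, u≡3; β=0, v≡1 (mod 5); (3|5)=-1, (1|5)=+1; sign (−1)^0·-1^0·+1^4 = +1.
|Ram(-39237, 7134)| = 2, even; anisotropic at {11, 41}.

[11, 41]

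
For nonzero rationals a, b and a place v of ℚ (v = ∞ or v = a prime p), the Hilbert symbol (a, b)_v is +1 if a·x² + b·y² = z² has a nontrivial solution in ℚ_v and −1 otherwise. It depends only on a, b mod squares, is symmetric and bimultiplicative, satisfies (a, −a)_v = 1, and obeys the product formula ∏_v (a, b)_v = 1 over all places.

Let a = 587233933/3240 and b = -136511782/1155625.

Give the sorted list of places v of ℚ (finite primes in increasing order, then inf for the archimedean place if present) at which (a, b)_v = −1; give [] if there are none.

[2, 5]

Mod squares: a ≡ 130, b ≡ -22. Check v ∈ {∞, 2, 3, 5, 11, 13, 43, 47, 53}.
v=53: a=53^0·(≡4), b=53^2·(≡41) mod 53; (4|53)=+1, (41|53)=-1; (−1)^{0·2·26}·(+1)^2·(-1)^0 = +1.
v=11: a=11^2·(≡1), b=11^1·(≡3) mod 11; (1|11)=+1, (3|11)=+1; (−1)^{2·1·5}·(+1)^1·(+1)^2 = +1.
v=3: a=3^-4·(≡1), b=3^0·(≡2) mod 3; (1|3)=+1, (2|3)=-1; (−1)^{-4·0·1}·(+1)^0·(-1)^-4 = +1.
v=13: a=13^3·(≡3), b=13^0·(≡3) mod 13; (3|13)=+1, (3|13)=+1; (−1)^{3·0·6}·(+1)^0·(+1)^3 = +1.
v=2: v_2(a)=-3, v_2(b)=1; units ≡ 1, 5 (mod 8); ε·ε+αω+βω = 0·0+-3·1+1·0 ≡ 1  ⇒  (a,b)_2 = -1.
v=5: a=5^-1·(≡1), b=5^-4·(≡2) mod 5; (1|5)=+1, (2|5)=-1; (−1)^{-1·-4·2}·(+1)^-4·(-1)^-1 = -1.
v=∞: 130 > 0 and -22 < 0  ⇒  (a,b)_∞ = +1.
v=47: a=47^2·(≡14), b=47^2·(≡25) mod 47; (14|47)=+1, (25|47)=+1; (−1)^{2·2·23}·(+1)^2·(+1)^2 = +1.
v=43: a=43^0·(≡6), b=43^-2·(≡40) mod 43; (6|43)=+1, (40|43)=+1; (−1)^{0·-2·21}·(+1)^-2·(+1)^0 = +1.
(130, -22 / ℚ) ramifies at {2, 5}: a division algebra.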